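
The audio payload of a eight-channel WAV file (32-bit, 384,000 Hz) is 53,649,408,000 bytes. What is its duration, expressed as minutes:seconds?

72:46

Byte rate = 384,000 × 4 × 8 = 12,288,000 bytes/s.
Duration = 53,649,408,000 / 12,288,000 = 4,366 s.
4,366 s = 72:46.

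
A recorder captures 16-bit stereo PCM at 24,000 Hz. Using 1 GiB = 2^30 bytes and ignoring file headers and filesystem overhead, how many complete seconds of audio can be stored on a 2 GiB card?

Uncompressed byte rate = 24,000 × 2 × 2 = 96,000 bytes/s.
Capacity = 2 × 1,073,741,824 = 2,147,483,648 bytes.
2,147,483,648 / 96,000 ≈ 22369.62 s → 22,369 seconds.

22,369 seconds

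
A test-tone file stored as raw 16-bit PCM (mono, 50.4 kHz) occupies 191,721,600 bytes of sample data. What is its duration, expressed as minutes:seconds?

31:42

Byte rate = 50,400 × 2 × 1 = 100,800 bytes/s.
Duration = 191,721,600 / 100,800 = 1,902 s.
1,902 s = 31:42.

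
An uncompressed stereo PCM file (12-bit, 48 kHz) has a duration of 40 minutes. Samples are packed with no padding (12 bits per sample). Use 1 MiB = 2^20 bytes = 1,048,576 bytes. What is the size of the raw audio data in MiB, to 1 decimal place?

Duration = 40 minutes = 2,400 s.
Bits = 48,000 × 2,400 × 12 × 2 = 2,764,800,000 bits = 345,600,000 bytes.
345,600,000 / 1,048,576 = 329.6 MiB.

329.6 MiB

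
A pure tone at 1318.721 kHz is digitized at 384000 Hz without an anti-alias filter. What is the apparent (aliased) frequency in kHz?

166.721 kHz

Nyquist = 384,000/2 = 192,000 Hz; 1,318,721 Hz exceeds it.
Alias = |1,318,721 − 3×384,000| = |1,318,721 − 1,152,000| = 166,721 Hz = 166.721 kHz.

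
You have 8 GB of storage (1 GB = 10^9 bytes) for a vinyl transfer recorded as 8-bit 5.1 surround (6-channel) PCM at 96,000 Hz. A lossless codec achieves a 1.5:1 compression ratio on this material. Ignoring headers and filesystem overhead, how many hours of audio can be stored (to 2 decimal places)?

5.79 hours

Uncompressed byte rate = 96,000 × 1 × 6 = 576,000 bytes/s.
After 1.5:1 compression, effective rate ≈ 384000 bytes/s.
Capacity = 8 × 1,000,000,000 = 8,000,000,000 bytes.
8,000,000,000 / effective rate ≈ 20833.33 s → 5.79 hours.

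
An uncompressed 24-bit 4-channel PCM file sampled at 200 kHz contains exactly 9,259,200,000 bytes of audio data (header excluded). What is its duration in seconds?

Byte rate = 200,000 × 3 × 4 = 2,400,000 bytes/s.
Duration = 9,259,200,000 / 2,400,000 = 3,858 s.

3,858 seconds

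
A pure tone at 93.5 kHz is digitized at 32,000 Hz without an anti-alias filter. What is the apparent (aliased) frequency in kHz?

2.5 kHz

Nyquist = 32,000/2 = 16,000 Hz; 93,500 Hz exceeds it.
Alias = |93,500 − 3×32,000| = |93,500 − 96,000| = 2,500 Hz = 2.5 kHz.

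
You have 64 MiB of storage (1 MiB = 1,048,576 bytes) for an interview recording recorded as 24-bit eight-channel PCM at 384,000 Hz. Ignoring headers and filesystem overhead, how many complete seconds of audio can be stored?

Uncompressed byte rate = 384,000 × 3 × 8 = 9,216,000 bytes/s.
Capacity = 64 × 1,048,576 = 67,108,864 bytes.
67,108,864 / 9,216,000 ≈ 7.28 s → 7 seconds.

7 seconds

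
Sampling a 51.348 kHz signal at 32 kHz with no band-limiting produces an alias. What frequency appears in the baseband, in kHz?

Nyquist = 32,000/2 = 16,000 Hz; 51,348 Hz exceeds it.
Alias = |51,348 − 2×32,000| = |51,348 − 64,000| = 12,652 Hz = 12.652 kHz.

12.652 kHz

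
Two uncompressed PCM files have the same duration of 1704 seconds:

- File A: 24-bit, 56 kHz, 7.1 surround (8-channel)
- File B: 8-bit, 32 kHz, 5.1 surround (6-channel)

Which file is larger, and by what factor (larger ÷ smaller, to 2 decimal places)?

File A: 56,000 × 3 × 8 = 1,344,000 bytes/s.
File B: 32,000 × 1 × 6 = 192,000 bytes/s.
File A is larger; ratio = 2,290,176,000 / 327,168,000 = 7.00.

File A, by a factor of 7.00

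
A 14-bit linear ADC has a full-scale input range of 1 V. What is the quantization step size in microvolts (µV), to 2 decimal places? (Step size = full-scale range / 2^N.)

61.04 µV

1 V / 2^14 = 1 / 16,384 V = 61.04 µV.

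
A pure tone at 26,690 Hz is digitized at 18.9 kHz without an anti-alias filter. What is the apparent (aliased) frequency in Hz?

Nyquist = 18,900/2 = 9,450 Hz; 26,690 Hz exceeds it.
Alias = |26,690 − 1×18,900| = |26,690 − 18,900| = 7,790 Hz.

7,790 Hz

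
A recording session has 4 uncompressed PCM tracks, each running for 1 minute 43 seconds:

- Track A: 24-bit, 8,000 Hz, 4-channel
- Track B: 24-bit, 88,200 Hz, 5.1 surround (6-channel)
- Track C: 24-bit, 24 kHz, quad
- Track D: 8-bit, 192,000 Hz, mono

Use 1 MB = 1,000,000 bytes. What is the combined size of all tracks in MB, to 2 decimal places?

1 minute 43 seconds = 103 s.
Track A: 8,000 × 103 × 3 × 4 = 9,888,000 bytes.
Track B: 88,200 × 103 × 3 × 6 = 163,522,800 bytes.
Track C: 24,000 × 103 × 3 × 4 = 29,664,000 bytes.
Track D: 192,000 × 103 × 1 × 1 = 19,776,000 bytes.
Total = 222,850,800 bytes = 222.85 MB.

222.85 MB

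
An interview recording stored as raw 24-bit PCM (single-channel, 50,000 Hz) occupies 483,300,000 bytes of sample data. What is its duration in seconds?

3,222 seconds

Byte rate = 50,000 × 3 × 1 = 150,000 bytes/s.
Duration = 483,300,000 / 150,000 = 3,222 s.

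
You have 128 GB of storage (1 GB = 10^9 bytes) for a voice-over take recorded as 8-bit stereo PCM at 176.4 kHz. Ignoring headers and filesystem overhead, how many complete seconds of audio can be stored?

Uncompressed byte rate = 176,400 × 1 × 2 = 352,800 bytes/s.
Capacity = 128 × 1,000,000,000 = 128,000,000,000 bytes.
128,000,000,000 / 352,800 ≈ 362811.79 s → 362,811 seconds.

362,811 seconds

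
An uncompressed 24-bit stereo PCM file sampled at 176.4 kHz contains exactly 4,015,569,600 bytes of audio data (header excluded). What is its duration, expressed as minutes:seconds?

Byte rate = 176,400 × 3 × 2 = 1,058,400 bytes/s.
Duration = 4,015,569,600 / 1,058,400 = 3,794 s.
3,794 s = 63:14.

63:14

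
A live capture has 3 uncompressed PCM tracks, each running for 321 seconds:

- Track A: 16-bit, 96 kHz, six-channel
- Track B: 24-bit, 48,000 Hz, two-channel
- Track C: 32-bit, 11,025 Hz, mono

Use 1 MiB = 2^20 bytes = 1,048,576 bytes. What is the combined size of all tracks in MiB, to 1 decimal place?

Track A: 96,000 × 321 × 2 × 6 = 369,792,000 bytes.
Track B: 48,000 × 321 × 3 × 2 = 92,448,000 bytes.
Track C: 11,025 × 321 × 4 × 1 = 14,156,100 bytes.
Total = 476,396,100 bytes = 454.3 MiB.

454.3 MiB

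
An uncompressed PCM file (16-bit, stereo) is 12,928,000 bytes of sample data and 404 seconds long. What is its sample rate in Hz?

8,000 Hz

Bytes = sample_rate × seconds × bytes_per_sample × channels.
sample_rate = 12,928,000 / (404 × 2 × 2) = 12,928,000 / 1,616 = 8,000 Hz.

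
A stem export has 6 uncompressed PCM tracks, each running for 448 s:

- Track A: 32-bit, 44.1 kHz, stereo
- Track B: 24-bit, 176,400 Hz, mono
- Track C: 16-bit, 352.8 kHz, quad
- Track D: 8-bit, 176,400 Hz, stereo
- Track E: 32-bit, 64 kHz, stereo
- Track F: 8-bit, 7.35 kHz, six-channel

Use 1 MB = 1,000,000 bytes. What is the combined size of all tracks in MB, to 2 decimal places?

Track A: 44,100 × 448 × 4 × 2 = 158,054,400 bytes.
Track B: 176,400 × 448 × 3 × 1 = 237,081,600 bytes.
Track C: 352,800 × 448 × 2 × 4 = 1,264,435,200 bytes.
Track D: 176,400 × 448 × 1 × 2 = 158,054,400 bytes.
Track E: 64,000 × 448 × 4 × 2 = 229,376,000 bytes.
Track F: 7,350 × 448 × 1 × 6 = 19,756,800 bytes.
Total = 2,066,758,400 bytes = 2066.76 MB.

2066.76 MB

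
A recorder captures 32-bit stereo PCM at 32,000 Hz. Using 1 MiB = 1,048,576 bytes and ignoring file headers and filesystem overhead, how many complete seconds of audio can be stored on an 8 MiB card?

Uncompressed byte rate = 32,000 × 4 × 2 = 256,000 bytes/s.
Capacity = 8 × 1,048,576 = 8,388,608 bytes.
8,388,608 / 256,000 ≈ 32.77 s → 32 seconds.

32 seconds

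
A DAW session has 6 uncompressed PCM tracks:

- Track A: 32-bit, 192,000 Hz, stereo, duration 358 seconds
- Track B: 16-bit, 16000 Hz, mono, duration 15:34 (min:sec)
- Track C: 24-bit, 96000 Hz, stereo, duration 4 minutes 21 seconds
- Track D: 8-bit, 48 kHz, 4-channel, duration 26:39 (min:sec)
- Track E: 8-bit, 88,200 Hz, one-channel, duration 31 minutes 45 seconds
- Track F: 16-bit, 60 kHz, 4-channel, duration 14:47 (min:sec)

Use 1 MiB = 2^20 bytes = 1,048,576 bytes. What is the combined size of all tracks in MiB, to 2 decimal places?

1555.35 MiB

Track A: 192,000 × 358 × 4 × 2 = 549,888,000 bytes.
Track B: 15:34 (min:sec) = 934 s; 16,000 × 934 × 2 × 1 = 29,888,000 bytes.
Track C: 4 minutes 21 seconds = 261 s; 96,000 × 261 × 3 × 2 = 150,336,000 bytes.
Track D: 26:39 (min:sec) = 1,599 s; 48,000 × 1,599 × 1 × 4 = 307,008,000 bytes.
Track E: 31 minutes 45 seconds = 1,905 s; 88,200 × 1,905 × 1 × 1 = 168,021,000 bytes.
Track F: 14:47 (min:sec) = 887 s; 60,000 × 887 × 2 × 4 = 425,760,000 bytes.
Total = 1,630,901,000 bytes = 1555.35 MiB.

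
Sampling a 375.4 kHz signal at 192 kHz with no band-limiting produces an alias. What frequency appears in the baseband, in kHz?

Nyquist = 192,000/2 = 96,000 Hz; 375,400 Hz exceeds it.
Alias = |375,400 − 2×192,000| = |375,400 − 384,000| = 8,600 Hz = 8.6 kHz.

8.6 kHz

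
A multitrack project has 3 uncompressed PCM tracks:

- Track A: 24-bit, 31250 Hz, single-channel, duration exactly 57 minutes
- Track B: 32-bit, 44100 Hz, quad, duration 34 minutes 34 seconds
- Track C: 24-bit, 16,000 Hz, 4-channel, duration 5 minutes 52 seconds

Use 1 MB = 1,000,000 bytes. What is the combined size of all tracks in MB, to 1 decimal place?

Track A: exactly 57 minutes = 3,420 s; 31,250 × 3,420 × 3 × 1 = 320,625,000 bytes.
Track B: 34 minutes 34 seconds = 2,074 s; 44,100 × 2,074 × 4 × 4 = 1,463,414,400 bytes.
Track C: 5 minutes 52 seconds = 352 s; 16,000 × 352 × 3 × 4 = 67,584,000 bytes.
Total = 1,851,623,400 bytes = 1851.6 MB.

1851.6 MB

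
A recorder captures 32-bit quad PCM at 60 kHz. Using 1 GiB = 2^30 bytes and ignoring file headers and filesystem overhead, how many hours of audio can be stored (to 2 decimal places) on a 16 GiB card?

Uncompressed byte rate = 60,000 × 4 × 4 = 960,000 bytes/s.
Capacity = 16 × 1,073,741,824 = 17,179,869,184 bytes.
17,179,869,184 / 960,000 ≈ 17895.7 s → 4.97 hours.

4.97 hours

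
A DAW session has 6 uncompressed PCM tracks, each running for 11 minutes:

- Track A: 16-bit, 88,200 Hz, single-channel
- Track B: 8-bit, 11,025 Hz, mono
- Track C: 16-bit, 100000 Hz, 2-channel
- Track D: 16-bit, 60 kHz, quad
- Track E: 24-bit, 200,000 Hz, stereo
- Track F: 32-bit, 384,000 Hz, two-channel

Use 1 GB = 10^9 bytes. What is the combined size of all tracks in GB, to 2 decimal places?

11 minutes = 660 s.
Track A: 88,200 × 660 × 2 × 1 = 116,424,000 bytes.
Track B: 11,025 × 660 × 1 × 1 = 7,276,500 bytes.
Track C: 100,000 × 660 × 2 × 2 = 264,000,000 bytes.
Track D: 60,000 × 660 × 2 × 4 = 316,800,000 bytes.
Track E: 200,000 × 660 × 3 × 2 = 792,000,000 bytes.
Track F: 384,000 × 660 × 4 × 2 = 2,027,520,000 bytes.
Total = 3,524,020,500 bytes = 3.52 GB.

3.52 GB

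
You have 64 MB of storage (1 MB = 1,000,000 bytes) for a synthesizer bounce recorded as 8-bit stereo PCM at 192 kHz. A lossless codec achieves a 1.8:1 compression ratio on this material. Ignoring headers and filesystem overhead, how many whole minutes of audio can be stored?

5 minutes

Uncompressed byte rate = 192,000 × 1 × 2 = 384,000 bytes/s.
After 1.8:1 compression, effective rate ≈ 213333.33 bytes/s.
Capacity = 64 × 1,000,000 = 64,000,000 bytes.
64,000,000 / effective rate ≈ 300 s → 5 minutes.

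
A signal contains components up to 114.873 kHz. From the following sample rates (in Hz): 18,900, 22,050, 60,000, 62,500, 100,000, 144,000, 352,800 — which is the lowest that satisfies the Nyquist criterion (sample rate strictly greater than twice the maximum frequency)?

352,800 Hz

Need sample rate > 2 × 114,873 = 229,746 Hz.
Lowest listed rate above 229,746 Hz is 352,800 Hz.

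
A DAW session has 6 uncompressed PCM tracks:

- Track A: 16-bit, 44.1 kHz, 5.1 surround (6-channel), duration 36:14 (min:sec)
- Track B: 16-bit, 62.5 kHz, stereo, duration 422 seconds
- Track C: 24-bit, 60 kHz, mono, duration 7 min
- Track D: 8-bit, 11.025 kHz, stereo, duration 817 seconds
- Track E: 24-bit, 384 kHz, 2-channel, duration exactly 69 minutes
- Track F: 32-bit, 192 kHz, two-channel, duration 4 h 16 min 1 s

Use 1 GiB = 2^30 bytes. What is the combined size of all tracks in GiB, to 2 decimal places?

Track A: 36:14 (min:sec) = 2,174 s; 44,100 × 2,174 × 2 × 6 = 1,150,480,800 bytes.
Track B: 62,500 × 422 × 2 × 2 = 105,500,000 bytes.
Track C: 7 min = 420 s; 60,000 × 420 × 3 × 1 = 75,600,000 bytes.
Track D: 11,025 × 817 × 1 × 2 = 18,014,850 bytes.
Track E: exactly 69 minutes = 4,140 s; 384,000 × 4,140 × 3 × 2 = 9,538,560,000 bytes.
Track F: 4 h 16 min 1 s = 15,361 s; 192,000 × 15,361 × 4 × 2 = 23,594,496,000 bytes.
Total = 34,482,651,650 bytes = 32.11 GiB.

32.11 GiB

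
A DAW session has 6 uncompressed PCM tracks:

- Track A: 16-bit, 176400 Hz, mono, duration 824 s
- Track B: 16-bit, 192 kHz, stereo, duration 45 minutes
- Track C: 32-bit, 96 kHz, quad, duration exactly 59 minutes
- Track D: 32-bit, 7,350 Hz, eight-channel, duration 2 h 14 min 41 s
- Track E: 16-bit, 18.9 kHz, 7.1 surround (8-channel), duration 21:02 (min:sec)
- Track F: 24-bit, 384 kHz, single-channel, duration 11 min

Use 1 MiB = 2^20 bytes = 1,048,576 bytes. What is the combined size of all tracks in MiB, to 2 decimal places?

10341.98 MiB

Track A: 176,400 × 824 × 2 × 1 = 290,707,200 bytes.
Track B: 45 minutes = 2,700 s; 192,000 × 2,700 × 2 × 2 = 2,073,600,000 bytes.
Track C: exactly 59 minutes = 3,540 s; 96,000 × 3,540 × 4 × 4 = 5,437,440,000 bytes.
Track D: 2 h 14 min 41 s = 8,081 s; 7,350 × 8,081 × 4 × 8 = 1,900,651,200 bytes.
Track E: 21:02 (min:sec) = 1,262 s; 18,900 × 1,262 × 2 × 8 = 381,628,800 bytes.
Track F: 11 min = 660 s; 384,000 × 660 × 3 × 1 = 760,320,000 bytes.
Total = 10,844,347,200 bytes = 10341.98 MiB.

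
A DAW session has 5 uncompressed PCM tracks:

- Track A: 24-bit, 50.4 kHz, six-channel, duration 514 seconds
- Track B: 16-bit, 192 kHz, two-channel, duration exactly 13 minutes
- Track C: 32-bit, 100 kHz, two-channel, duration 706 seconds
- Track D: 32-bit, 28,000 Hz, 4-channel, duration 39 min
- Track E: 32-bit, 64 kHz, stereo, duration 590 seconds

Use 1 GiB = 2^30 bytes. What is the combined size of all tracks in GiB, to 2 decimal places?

2.78 GiB

Track A: 50,400 × 514 × 3 × 6 = 466,300,800 bytes.
Track B: exactly 13 minutes = 780 s; 192,000 × 780 × 2 × 2 = 599,040,000 bytes.
Track C: 100,000 × 706 × 4 × 2 = 564,800,000 bytes.
Track D: 39 min = 2,340 s; 28,000 × 2,340 × 4 × 4 = 1,048,320,000 bytes.
Track E: 64,000 × 590 × 4 × 2 = 302,080,000 bytes.
Total = 2,980,540,800 bytes = 2.78 GiB.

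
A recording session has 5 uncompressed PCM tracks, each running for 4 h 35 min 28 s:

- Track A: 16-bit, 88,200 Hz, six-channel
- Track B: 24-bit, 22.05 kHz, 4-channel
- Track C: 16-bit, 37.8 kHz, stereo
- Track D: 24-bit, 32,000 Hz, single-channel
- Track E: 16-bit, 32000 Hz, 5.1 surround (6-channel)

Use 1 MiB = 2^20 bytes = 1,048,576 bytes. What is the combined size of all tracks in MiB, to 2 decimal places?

4 h 35 min 28 s = 16,528 s.
Track A: 88,200 × 16,528 × 2 × 6 = 17,493,235,200 bytes.
Track B: 22,050 × 16,528 × 3 × 4 = 4,373,308,800 bytes.
Track C: 37,800 × 16,528 × 2 × 2 = 2,499,033,600 bytes.
Track D: 32,000 × 16,528 × 3 × 1 = 1,586,688,000 bytes.
Track E: 32,000 × 16,528 × 2 × 6 = 6,346,752,000 bytes.
Total = 32,299,017,600 bytes = 30802.74 MiB.

30802.74 MiB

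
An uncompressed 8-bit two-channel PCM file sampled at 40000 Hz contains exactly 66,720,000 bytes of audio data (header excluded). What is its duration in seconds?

834 seconds

Byte rate = 40,000 × 1 × 2 = 80,000 bytes/s.
Duration = 66,720,000 / 80,000 = 834 s.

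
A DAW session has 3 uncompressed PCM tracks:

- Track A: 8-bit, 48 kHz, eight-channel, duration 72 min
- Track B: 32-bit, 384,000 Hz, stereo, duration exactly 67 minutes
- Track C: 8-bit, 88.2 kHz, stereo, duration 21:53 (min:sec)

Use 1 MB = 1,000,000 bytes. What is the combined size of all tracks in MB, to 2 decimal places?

Track A: 72 min = 4,320 s; 48,000 × 4,320 × 1 × 8 = 1,658,880,000 bytes.
Track B: exactly 67 minutes = 4,020 s; 384,000 × 4,020 × 4 × 2 = 12,349,440,000 bytes.
Track C: 21:53 (min:sec) = 1,313 s; 88,200 × 1,313 × 1 × 2 = 231,613,200 bytes.
Total = 14,239,933,200 bytes = 14239.93 MB.

14239.93 MB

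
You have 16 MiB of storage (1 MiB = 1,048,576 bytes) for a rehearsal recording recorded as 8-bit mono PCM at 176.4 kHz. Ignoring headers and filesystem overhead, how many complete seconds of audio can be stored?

95 seconds

Uncompressed byte rate = 176,400 × 1 × 1 = 176,400 bytes/s.
Capacity = 16 × 1,048,576 = 16,777,216 bytes.
16,777,216 / 176,400 ≈ 95.11 s → 95 seconds.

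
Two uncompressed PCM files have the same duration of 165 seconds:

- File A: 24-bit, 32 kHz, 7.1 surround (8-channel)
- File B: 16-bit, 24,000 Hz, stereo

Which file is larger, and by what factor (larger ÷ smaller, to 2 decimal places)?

File A: 32,000 × 3 × 8 = 768,000 bytes/s.
File B: 24,000 × 2 × 2 = 96,000 bytes/s.
File A is larger; ratio = 126,720,000 / 15,840,000 = 8.00.

File A, by a factor of 8.00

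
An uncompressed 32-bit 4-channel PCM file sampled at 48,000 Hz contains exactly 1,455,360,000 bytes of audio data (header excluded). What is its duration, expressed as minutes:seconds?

31:35

Byte rate = 48,000 × 4 × 4 = 768,000 bytes/s.
Duration = 1,455,360,000 / 768,000 = 1,895 s.
1,895 s = 31:35.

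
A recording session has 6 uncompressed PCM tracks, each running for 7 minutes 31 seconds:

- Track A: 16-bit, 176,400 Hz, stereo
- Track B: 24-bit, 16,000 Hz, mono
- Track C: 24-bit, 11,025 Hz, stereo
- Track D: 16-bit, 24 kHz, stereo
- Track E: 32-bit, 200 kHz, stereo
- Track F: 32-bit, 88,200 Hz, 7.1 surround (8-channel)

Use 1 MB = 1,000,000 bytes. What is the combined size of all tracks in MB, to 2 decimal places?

2407.51 MB

7 minutes 31 seconds = 451 s.
Track A: 176,400 × 451 × 2 × 2 = 318,225,600 bytes.
Track B: 16,000 × 451 × 3 × 1 = 21,648,000 bytes.
Track C: 11,025 × 451 × 3 × 2 = 29,833,650 bytes.
Track D: 24,000 × 451 × 2 × 2 = 43,296,000 bytes.
Track E: 200,000 × 451 × 4 × 2 = 721,600,000 bytes.
Track F: 88,200 × 451 × 4 × 8 = 1,272,902,400 bytes.
Total = 2,407,505,650 bytes = 2407.51 MB.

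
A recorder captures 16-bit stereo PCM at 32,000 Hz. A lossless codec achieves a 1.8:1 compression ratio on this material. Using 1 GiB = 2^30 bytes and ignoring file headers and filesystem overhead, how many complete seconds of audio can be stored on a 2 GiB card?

30,198 seconds

Uncompressed byte rate = 32,000 × 2 × 2 = 128,000 bytes/s.
After 1.8:1 compression, effective rate ≈ 71111.11 bytes/s.
Capacity = 2 × 1,073,741,824 = 2,147,483,648 bytes.
2,147,483,648 / effective rate ≈ 30198.99 s → 30,198 seconds.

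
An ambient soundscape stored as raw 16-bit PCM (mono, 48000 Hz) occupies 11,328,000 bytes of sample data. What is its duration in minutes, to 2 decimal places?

1.97 minutes

Byte rate = 48,000 × 2 × 1 = 96,000 bytes/s.
Duration = 11,328,000 / 96,000 = 118 s.
118 s / 60 = 1.97 minutes.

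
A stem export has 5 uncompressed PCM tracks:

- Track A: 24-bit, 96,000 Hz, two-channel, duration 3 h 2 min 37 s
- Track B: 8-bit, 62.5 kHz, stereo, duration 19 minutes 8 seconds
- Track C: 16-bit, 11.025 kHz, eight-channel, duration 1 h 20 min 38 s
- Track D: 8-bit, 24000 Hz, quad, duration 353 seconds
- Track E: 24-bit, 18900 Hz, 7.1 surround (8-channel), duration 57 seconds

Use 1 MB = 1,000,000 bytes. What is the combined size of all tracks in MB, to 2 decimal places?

7367.90 MB

Track A: 3 h 2 min 37 s = 10,957 s; 96,000 × 10,957 × 3 × 2 = 6,311,232,000 bytes.
Track B: 19 minutes 8 seconds = 1,148 s; 62,500 × 1,148 × 1 × 2 = 143,500,000 bytes.
Track C: 1 h 20 min 38 s = 4,838 s; 11,025 × 4,838 × 2 × 8 = 853,423,200 bytes.
Track D: 24,000 × 353 × 1 × 4 = 33,888,000 bytes.
Track E: 18,900 × 57 × 3 × 8 = 25,855,200 bytes.
Total = 7,367,898,400 bytes = 7367.90 MB.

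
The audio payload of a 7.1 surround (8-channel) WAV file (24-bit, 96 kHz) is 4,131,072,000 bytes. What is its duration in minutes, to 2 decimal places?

Byte rate = 96,000 × 3 × 8 = 2,304,000 bytes/s.
Duration = 4,131,072,000 / 2,304,000 = 1,793 s.
1,793 s / 60 = 29.88 minutes.

29.88 minutes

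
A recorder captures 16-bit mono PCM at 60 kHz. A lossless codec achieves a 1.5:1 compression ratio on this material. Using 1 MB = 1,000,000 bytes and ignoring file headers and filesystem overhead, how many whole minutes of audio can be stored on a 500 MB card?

Uncompressed byte rate = 60,000 × 2 × 1 = 120,000 bytes/s.
After 1.5:1 compression, effective rate ≈ 80000 bytes/s.
Capacity = 500 × 1,000,000 = 500,000,000 bytes.
500,000,000 / effective rate ≈ 6250 s → 104 minutes.

104 minutes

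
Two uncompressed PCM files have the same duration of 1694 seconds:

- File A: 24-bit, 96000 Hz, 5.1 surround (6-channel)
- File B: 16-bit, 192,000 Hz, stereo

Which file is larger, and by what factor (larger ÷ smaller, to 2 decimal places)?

File A, by a factor of 2.25

File A: 96,000 × 3 × 6 = 1,728,000 bytes/s.
File B: 192,000 × 2 × 2 = 768,000 bytes/s.
File A is larger; ratio = 2,927,232,000 / 1,300,992,000 = 2.25.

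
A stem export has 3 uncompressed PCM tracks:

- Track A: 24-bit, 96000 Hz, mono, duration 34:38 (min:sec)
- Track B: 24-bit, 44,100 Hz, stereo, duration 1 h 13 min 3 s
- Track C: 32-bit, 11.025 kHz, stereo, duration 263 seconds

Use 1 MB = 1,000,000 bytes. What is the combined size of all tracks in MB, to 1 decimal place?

Track A: 34:38 (min:sec) = 2,078 s; 96,000 × 2,078 × 3 × 1 = 598,464,000 bytes.
Track B: 1 h 13 min 3 s = 4,383 s; 44,100 × 4,383 × 3 × 2 = 1,159,741,800 bytes.
Track C: 11,025 × 263 × 4 × 2 = 23,196,600 bytes.
Total = 1,781,402,400 bytes = 1781.4 MB.

1781.4 MB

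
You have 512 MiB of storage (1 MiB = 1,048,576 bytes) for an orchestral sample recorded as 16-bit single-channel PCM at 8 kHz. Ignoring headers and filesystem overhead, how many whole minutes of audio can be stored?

Uncompressed byte rate = 8,000 × 2 × 1 = 16,000 bytes/s.
Capacity = 512 × 1,048,576 = 536,870,912 bytes.
536,870,912 / 16,000 ≈ 33554.43 s → 559 minutes.

559 minutes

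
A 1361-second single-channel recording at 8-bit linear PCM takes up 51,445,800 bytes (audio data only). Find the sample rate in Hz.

37,800 Hz

Bytes = sample_rate × seconds × bytes_per_sample × channels.
sample_rate = 51,445,800 / (1,361 × 1 × 1) = 51,445,800 / 1,361 = 37,800 Hz.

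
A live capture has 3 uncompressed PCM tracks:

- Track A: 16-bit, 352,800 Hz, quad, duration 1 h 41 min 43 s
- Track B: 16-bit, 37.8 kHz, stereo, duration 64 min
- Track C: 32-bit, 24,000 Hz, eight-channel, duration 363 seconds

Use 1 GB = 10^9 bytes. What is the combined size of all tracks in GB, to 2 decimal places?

18.08 GB

Track A: 1 h 41 min 43 s = 6,103 s; 352,800 × 6,103 × 2 × 4 = 17,225,107,200 bytes.
Track B: 64 min = 3,840 s; 37,800 × 3,840 × 2 × 2 = 580,608,000 bytes.
Track C: 24,000 × 363 × 4 × 8 = 278,784,000 bytes.
Total = 18,084,499,200 bytes = 18.08 GB.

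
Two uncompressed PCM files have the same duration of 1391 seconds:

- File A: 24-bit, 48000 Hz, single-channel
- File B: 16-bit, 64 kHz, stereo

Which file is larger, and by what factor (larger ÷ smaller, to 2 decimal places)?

File B, by a factor of 1.78

File A: 48,000 × 3 × 1 = 144,000 bytes/s.
File B: 64,000 × 2 × 2 = 256,000 bytes/s.
File B is larger; ratio = 356,096,000 / 200,304,000 = 1.78.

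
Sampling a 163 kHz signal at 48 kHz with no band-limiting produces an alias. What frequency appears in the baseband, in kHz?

Nyquist = 48,000/2 = 24,000 Hz; 163,000 Hz exceeds it.
Alias = |163,000 − 3×48,000| = |163,000 − 144,000| = 19,000 Hz = 19 kHz.

19 kHz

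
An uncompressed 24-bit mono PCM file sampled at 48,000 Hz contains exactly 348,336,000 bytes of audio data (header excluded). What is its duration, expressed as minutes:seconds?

40:19

Byte rate = 48,000 × 3 × 1 = 144,000 bytes/s.
Duration = 348,336,000 / 144,000 = 2,419 s.
2,419 s = 40:19.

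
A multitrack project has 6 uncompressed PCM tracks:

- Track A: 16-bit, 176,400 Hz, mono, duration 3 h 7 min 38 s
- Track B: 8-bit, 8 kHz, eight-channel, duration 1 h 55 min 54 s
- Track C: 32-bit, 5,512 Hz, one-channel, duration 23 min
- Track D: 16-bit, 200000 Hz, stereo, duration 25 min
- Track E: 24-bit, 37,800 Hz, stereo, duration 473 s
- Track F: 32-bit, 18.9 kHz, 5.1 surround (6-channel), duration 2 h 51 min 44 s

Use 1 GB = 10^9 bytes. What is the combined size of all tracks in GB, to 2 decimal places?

10.43 GB

Track A: 3 h 7 min 38 s = 11,258 s; 176,400 × 11,258 × 2 × 1 = 3,971,822,400 bytes.
Track B: 1 h 55 min 54 s = 6,954 s; 8,000 × 6,954 × 1 × 8 = 445,056,000 bytes.
Track C: 23 min = 1,380 s; 5,512 × 1,380 × 4 × 1 = 30,426,240 bytes.
Track D: 25 min = 1,500 s; 200,000 × 1,500 × 2 × 2 = 1,200,000,000 bytes.
Track E: 37,800 × 473 × 3 × 2 = 107,276,400 bytes.
Track F: 2 h 51 min 44 s = 10,304 s; 18,900 × 10,304 × 4 × 6 = 4,673,894,400 bytes.
Total = 10,428,475,440 bytes = 10.43 GB.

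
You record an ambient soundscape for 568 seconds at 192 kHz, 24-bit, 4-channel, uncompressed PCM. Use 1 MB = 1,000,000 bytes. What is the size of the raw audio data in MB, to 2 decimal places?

Bytes = 192,000 samples/s × 568 s × 3 bytes/sample × 4 ch = 1,308,672,000 bytes.
1,308,672,000 / 1,000,000 = 1308.67 MB.

1308.67 MB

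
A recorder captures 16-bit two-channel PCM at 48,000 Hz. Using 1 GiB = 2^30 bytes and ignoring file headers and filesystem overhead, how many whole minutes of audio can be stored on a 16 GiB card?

Uncompressed byte rate = 48,000 × 2 × 2 = 192,000 bytes/s.
Capacity = 16 × 1,073,741,824 = 17,179,869,184 bytes.
17,179,869,184 / 192,000 ≈ 89478.49 s → 1,491 minutes.

1,491 minutes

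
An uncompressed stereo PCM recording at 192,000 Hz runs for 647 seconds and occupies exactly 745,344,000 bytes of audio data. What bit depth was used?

Bytes per sample = 745,344,000 / (192,000 × 647 × 2) = 745,344,000 / 248,448,000 = 3.
Bit depth = 3 × 8 = 24 bits.

24 bits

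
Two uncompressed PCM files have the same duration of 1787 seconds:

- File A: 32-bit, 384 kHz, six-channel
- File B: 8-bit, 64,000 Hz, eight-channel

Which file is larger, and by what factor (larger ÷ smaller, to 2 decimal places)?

File A, by a factor of 18.00

File A: 384,000 × 4 × 6 = 9,216,000 bytes/s.
File B: 64,000 × 1 × 8 = 512,000 bytes/s.
File A is larger; ratio = 16,468,992,000 / 914,944,000 = 18.00.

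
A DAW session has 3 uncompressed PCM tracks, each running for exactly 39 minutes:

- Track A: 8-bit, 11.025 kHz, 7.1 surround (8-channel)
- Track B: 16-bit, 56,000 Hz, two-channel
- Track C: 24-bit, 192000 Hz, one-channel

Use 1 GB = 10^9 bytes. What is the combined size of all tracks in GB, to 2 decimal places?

exactly 39 minutes = 2,340 s.
Track A: 11,025 × 2,340 × 1 × 8 = 206,388,000 bytes.
Track B: 56,000 × 2,340 × 2 × 2 = 524,160,000 bytes.
Track C: 192,000 × 2,340 × 3 × 1 = 1,347,840,000 bytes.
Total = 2,078,388,000 bytes = 2.08 GB.

2.08 GB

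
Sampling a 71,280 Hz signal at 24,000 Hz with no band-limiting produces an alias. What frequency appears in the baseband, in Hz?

720 Hz

Nyquist = 24,000/2 = 12,000 Hz; 71,280 Hz exceeds it.
Alias = |71,280 − 3×24,000| = |71,280 − 72,000| = 720 Hz.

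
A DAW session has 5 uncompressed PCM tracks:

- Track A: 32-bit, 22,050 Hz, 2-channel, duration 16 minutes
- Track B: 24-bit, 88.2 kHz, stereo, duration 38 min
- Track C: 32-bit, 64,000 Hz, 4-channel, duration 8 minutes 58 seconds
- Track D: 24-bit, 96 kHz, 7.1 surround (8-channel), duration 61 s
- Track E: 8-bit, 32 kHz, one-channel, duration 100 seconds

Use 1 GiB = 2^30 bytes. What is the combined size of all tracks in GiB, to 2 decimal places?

1.93 GiB

Track A: 16 minutes = 960 s; 22,050 × 960 × 4 × 2 = 169,344,000 bytes.
Track B: 38 min = 2,280 s; 88,200 × 2,280 × 3 × 2 = 1,206,576,000 bytes.
Track C: 8 minutes 58 seconds = 538 s; 64,000 × 538 × 4 × 4 = 550,912,000 bytes.
Track D: 96,000 × 61 × 3 × 8 = 140,544,000 bytes.
Track E: 32,000 × 100 × 1 × 1 = 3,200,000 bytes.
Total = 2,070,576,000 bytes = 1.93 GiB.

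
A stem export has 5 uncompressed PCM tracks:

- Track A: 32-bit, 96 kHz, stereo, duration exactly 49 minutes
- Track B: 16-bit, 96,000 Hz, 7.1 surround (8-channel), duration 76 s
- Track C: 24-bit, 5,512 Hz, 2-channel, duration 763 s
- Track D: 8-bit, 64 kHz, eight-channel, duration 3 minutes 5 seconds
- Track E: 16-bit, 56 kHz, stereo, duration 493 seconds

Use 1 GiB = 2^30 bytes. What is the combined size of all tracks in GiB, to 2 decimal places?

2.43 GiB

Track A: exactly 49 minutes = 2,940 s; 96,000 × 2,940 × 4 × 2 = 2,257,920,000 bytes.
Track B: 96,000 × 76 × 2 × 8 = 116,736,000 bytes.
Track C: 5,512 × 763 × 3 × 2 = 25,233,936 bytes.
Track D: 3 minutes 5 seconds = 185 s; 64,000 × 185 × 1 × 8 = 94,720,000 bytes.
Track E: 56,000 × 493 × 2 × 2 = 110,432,000 bytes.
Total = 2,605,041,936 bytes = 2.43 GiB.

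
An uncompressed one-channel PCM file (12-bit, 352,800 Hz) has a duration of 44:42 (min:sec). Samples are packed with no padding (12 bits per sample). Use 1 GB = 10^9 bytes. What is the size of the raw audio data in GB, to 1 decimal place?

Duration = 44:42 (min:sec) = 2,682 s.
Bits = 352,800 × 2,682 × 12 × 1 = 11,354,515,200 bits = 1,419,314,400 bytes.
1,419,314,400 / 1,000,000,000 = 1.4 GB.

1.4 GB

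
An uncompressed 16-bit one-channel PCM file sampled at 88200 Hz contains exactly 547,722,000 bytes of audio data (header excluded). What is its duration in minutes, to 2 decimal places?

Byte rate = 88,200 × 2 × 1 = 176,400 bytes/s.
Duration = 547,722,000 / 176,400 = 3,105 s.
3,105 s / 60 = 51.75 minutes.

51.75 minutes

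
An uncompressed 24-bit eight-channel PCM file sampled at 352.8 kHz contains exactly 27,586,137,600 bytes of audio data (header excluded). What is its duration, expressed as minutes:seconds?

Byte rate = 352,800 × 3 × 8 = 8,467,200 bytes/s.
Duration = 27,586,137,600 / 8,467,200 = 3,258 s.
3,258 s = 54:18.

54:18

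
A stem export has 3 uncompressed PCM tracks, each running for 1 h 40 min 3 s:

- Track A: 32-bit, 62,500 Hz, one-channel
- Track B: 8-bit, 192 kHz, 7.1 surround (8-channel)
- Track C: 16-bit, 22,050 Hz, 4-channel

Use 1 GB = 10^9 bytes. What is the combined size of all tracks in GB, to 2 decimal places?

11.78 GB

1 h 40 min 3 s = 6,003 s.
Track A: 62,500 × 6,003 × 4 × 1 = 1,500,750,000 bytes.
Track B: 192,000 × 6,003 × 1 × 8 = 9,220,608,000 bytes.
Track C: 22,050 × 6,003 × 2 × 4 = 1,058,929,200 bytes.
Total = 11,780,287,200 bytes = 11.78 GB.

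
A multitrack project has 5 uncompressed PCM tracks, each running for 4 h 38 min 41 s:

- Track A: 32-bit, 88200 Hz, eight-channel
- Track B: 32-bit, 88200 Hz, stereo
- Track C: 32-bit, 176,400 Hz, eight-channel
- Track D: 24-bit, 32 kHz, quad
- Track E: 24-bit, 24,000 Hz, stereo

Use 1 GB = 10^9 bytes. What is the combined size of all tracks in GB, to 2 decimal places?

162.21 GB

4 h 38 min 41 s = 16,721 s.
Track A: 88,200 × 16,721 × 4 × 8 = 47,193,350,400 bytes.
Track B: 88,200 × 16,721 × 4 × 2 = 11,798,337,600 bytes.
Track C: 176,400 × 16,721 × 4 × 8 = 94,386,700,800 bytes.
Track D: 32,000 × 16,721 × 3 × 4 = 6,420,864,000 bytes.
Track E: 24,000 × 16,721 × 3 × 2 = 2,407,824,000 bytes.
Total = 162,207,076,800 bytes = 162.21 GB.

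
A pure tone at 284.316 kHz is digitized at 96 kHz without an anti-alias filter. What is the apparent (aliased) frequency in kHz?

3.684 kHz

Nyquist = 96,000/2 = 48,000 Hz; 284,316 Hz exceeds it.
Alias = |284,316 − 3×96,000| = |284,316 − 288,000| = 3,684 Hz = 3.684 kHz.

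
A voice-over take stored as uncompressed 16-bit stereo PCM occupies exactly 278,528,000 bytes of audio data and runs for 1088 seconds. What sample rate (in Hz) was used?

Bytes = sample_rate × seconds × bytes_per_sample × channels.
sample_rate = 278,528,000 / (1,088 × 2 × 2) = 278,528,000 / 4,352 = 64,000 Hz.

64,000 Hz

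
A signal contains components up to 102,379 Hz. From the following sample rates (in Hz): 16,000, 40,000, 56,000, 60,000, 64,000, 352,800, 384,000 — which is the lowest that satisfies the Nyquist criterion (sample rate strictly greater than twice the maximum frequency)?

352,800 Hz

Need sample rate > 2 × 102,379 = 204,758 Hz.
Lowest listed rate above 204,758 Hz is 352,800 Hz.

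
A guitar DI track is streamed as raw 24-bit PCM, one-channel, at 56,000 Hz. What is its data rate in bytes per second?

168,000 bytes/s

Bit rate = 56,000 × 24 × 1 = 1,344,000 bits/s.
1,344,000 / 8 = 168,000 bytes/s.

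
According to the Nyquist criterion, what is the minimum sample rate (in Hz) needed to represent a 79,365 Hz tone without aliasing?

158,730 Hz

Minimum sample rate = 2 × 79,365 Hz = 158,730 Hz.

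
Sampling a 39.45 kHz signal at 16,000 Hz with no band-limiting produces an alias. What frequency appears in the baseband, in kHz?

Nyquist = 16,000/2 = 8,000 Hz; 39,450 Hz exceeds it.
Alias = |39,450 − 2×16,000| = |39,450 − 32,000| = 7,450 Hz = 7.45 kHz.

7.45 kHz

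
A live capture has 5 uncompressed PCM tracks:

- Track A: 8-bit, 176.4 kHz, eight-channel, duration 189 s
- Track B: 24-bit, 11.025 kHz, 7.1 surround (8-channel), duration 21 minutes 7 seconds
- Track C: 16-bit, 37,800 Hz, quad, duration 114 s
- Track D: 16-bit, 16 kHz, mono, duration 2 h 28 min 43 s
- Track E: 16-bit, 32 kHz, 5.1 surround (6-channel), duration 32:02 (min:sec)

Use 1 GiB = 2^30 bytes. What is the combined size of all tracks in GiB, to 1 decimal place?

1.5 GiB

Track A: 176,400 × 189 × 1 × 8 = 266,716,800 bytes.
Track B: 21 minutes 7 seconds = 1,267 s; 11,025 × 1,267 × 3 × 8 = 335,248,200 bytes.
Track C: 37,800 × 114 × 2 × 4 = 34,473,600 bytes.
Track D: 2 h 28 min 43 s = 8,923 s; 16,000 × 8,923 × 2 × 1 = 285,536,000 bytes.
Track E: 32:02 (min:sec) = 1,922 s; 32,000 × 1,922 × 2 × 6 = 738,048,000 bytes.
Total = 1,660,022,600 bytes = 1.5 GiB.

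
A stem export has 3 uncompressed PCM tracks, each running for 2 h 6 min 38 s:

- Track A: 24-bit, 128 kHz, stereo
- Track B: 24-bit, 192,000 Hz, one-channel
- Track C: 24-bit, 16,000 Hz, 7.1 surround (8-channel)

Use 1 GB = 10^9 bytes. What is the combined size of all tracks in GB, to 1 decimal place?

2 h 6 min 38 s = 7,598 s.
Track A: 128,000 × 7,598 × 3 × 2 = 5,835,264,000 bytes.
Track B: 192,000 × 7,598 × 3 × 1 = 4,376,448,000 bytes.
Track C: 16,000 × 7,598 × 3 × 8 = 2,917,632,000 bytes.
Total = 13,129,344,000 bytes = 13.1 GB.

13.1 GB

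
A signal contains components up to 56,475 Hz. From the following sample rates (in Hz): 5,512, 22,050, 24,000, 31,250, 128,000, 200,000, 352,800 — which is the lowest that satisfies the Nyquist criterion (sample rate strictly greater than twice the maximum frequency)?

Need sample rate > 2 × 56,475 = 112,950 Hz.
Lowest listed rate above 112,950 Hz is 128,000 Hz.

128,000 Hz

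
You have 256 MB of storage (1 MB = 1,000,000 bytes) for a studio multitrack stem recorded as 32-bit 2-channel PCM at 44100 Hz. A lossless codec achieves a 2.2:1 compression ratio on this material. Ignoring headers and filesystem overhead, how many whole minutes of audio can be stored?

Uncompressed byte rate = 44,100 × 4 × 2 = 352,800 bytes/s.
After 2.2:1 compression, effective rate ≈ 160363.64 bytes/s.
Capacity = 256 × 1,000,000 = 256,000,000 bytes.
256,000,000 / effective rate ≈ 1596.37 s → 26 minutes.

26 minutes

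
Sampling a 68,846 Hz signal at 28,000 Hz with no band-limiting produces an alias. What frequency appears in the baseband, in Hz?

12,846 Hz

Nyquist = 28,000/2 = 14,000 Hz; 68,846 Hz exceeds it.
Alias = |68,846 − 2×28,000| = |68,846 − 56,000| = 12,846 Hz.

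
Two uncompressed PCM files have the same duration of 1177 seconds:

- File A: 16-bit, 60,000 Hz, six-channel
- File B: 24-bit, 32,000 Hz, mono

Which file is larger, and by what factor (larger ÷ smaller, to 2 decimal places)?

File A: 60,000 × 2 × 6 = 720,000 bytes/s.
File B: 32,000 × 3 × 1 = 96,000 bytes/s.
File A is larger; ratio = 847,440,000 / 112,992,000 = 7.50.

File A, by a factor of 7.50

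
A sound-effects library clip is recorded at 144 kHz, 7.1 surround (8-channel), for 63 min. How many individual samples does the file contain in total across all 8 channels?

4,354,560,000 samples

63 min = 3,780 s.
144,000 × 3,780 s × 8 ch = 4,354,560,000 samples.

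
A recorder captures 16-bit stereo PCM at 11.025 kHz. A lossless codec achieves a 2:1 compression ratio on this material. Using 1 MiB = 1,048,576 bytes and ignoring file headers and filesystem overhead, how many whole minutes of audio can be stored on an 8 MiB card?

Uncompressed byte rate = 11,025 × 2 × 2 = 44,100 bytes/s.
After 2:1 compression, effective rate ≈ 22050 bytes/s.
Capacity = 8 × 1,048,576 = 8,388,608 bytes.
8,388,608 / effective rate ≈ 380.44 s → 6 minutes.

6 minutes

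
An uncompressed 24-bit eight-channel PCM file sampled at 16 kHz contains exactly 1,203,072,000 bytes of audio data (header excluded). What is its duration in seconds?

3,133 seconds

Byte rate = 16,000 × 3 × 8 = 384,000 bytes/s.
Duration = 1,203,072,000 / 384,000 = 3,133 s.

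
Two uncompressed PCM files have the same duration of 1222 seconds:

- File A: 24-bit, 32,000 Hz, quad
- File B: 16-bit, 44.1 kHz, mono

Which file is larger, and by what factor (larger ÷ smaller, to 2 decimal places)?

File A, by a factor of 4.35

File A: 32,000 × 3 × 4 = 384,000 bytes/s.
File B: 44,100 × 2 × 1 = 88,200 bytes/s.
File A is larger; ratio = 469,248,000 / 107,780,400 = 4.35.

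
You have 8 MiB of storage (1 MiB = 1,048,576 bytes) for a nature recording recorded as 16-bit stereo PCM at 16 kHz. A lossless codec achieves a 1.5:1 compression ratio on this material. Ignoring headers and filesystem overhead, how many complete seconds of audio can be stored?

196 seconds

Uncompressed byte rate = 16,000 × 2 × 2 = 64,000 bytes/s.
After 1.5:1 compression, effective rate ≈ 42666.67 bytes/s.
Capacity = 8 × 1,048,576 = 8,388,608 bytes.
8,388,608 / effective rate ≈ 196.61 s → 196 seconds.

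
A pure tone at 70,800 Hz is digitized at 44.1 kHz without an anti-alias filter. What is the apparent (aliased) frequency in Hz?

17,400 Hz

Nyquist = 44,100/2 = 22,050 Hz; 70,800 Hz exceeds it.
Alias = |70,800 − 2×44,100| = |70,800 − 88,200| = 17,400 Hz.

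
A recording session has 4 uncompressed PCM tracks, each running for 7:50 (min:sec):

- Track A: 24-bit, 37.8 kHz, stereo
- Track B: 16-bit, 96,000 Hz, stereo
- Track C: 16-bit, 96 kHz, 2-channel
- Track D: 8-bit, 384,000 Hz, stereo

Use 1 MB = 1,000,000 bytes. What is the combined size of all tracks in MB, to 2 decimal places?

7:50 (min:sec) = 470 s.
Track A: 37,800 × 470 × 3 × 2 = 106,596,000 bytes.
Track B: 96,000 × 470 × 2 × 2 = 180,480,000 bytes.
Track C: 96,000 × 470 × 2 × 2 = 180,480,000 bytes.
Track D: 384,000 × 470 × 1 × 2 = 360,960,000 bytes.
Total = 828,516,000 bytes = 828.52 MB.

828.52 MB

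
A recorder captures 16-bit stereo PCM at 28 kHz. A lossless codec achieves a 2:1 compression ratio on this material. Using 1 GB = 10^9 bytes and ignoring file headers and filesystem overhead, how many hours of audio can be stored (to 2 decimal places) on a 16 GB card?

Uncompressed byte rate = 28,000 × 2 × 2 = 112,000 bytes/s.
After 2:1 compression, effective rate ≈ 56000 bytes/s.
Capacity = 16 × 1,000,000,000 = 16,000,000,000 bytes.
16,000,000,000 / effective rate ≈ 285714.29 s → 79.37 hours.

79.37 hours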